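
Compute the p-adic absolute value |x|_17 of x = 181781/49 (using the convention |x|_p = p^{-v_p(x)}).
|181781/49|_17 = 1/4913

Step 1 — compute v_17(x) by factoring powers of 17 out of the numerator and denominator: v_17(181781/49) = 3. Step 2 — apply |x|_p = p^{-v_p(x)} = 17^{-3} = 1/4913.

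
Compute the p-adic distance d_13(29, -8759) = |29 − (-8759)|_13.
d_13(29, -8759) = 1/2197

Step 1 — x − y = 29 − (-8759) = 8788. Step 2 — v_13(8788) = 3 (factor: 8788 = (13^3 · 4); the sign does not affect v_p). Step 3 — |x − y|_13 = 13^{-3} = 1/2197.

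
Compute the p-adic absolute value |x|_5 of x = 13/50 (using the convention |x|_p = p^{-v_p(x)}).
|13/50|_5 = 25

Step 1 — compute v_5(x) by factoring powers of 5 out of the numerator and denominator: v_5(13/50) = -2. Step 2 — apply |x|_p = p^{-v_p(x)} = 5^{2} = 25.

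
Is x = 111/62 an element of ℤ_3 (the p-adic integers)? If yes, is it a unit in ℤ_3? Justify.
x ∈ ℤ_3 but not a unit; v_3(x) = 1 > 0

ℤ_3 = {x ∈ ℚ_3 : v_3(x) ≥ 0} and ℤ_3^× = {x ∈ ℤ_3 : v_3(x) = 0}. Here v_3(111/62) = v_3(num) − v_3(den) = 1; compare against these criteria.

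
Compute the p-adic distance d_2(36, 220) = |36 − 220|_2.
d_2(36, 220) = 1/8

Step 1 — x − y = 36 − 220 = -184. Step 2 — v_2(-184) = 3 (factor: -184 = −(2^3 · 23); the sign does not affect v_p). Step 3 — |x − y|_2 = 2^{-3} = 1/8.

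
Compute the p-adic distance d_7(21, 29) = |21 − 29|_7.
d_7(21, 29) = 1

Step 1 — x − y = 21 − 29 = -8. Step 2 — v_7(-8) = 0 (factor: -8 = −(7^0 · 8); the sign does not affect v_p). Step 3 — |x − y|_7 = 7^{0} = 1.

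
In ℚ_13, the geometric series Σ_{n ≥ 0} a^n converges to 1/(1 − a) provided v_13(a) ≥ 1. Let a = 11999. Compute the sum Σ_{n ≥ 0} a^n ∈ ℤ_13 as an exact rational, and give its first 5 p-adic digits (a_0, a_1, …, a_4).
Σ a^n = 1/(1 − a) = -1/11998;  first 5 digits = (1, 0, 6, 5, 10)

v_13(a) = 2 ≥ 1, so the series converges in ℤ_13 to 1/(1 − a) = 1/(1 − 11999) = -1/11998. Expand this rational in ℤ_13: compute digits iteratively via d_i = x_i mod 13, x_{i+1} = (x_i − d_i)/13. The first 5 digits are (1, 0, 6, 5, 10).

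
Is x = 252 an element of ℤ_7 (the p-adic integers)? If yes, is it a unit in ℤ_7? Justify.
x ∈ ℤ_7 but not a unit; v_7(x) = 1 > 0

ℤ_7 = {x ∈ ℚ_7 : v_7(x) ≥ 0} and ℤ_7^× = {x ∈ ℤ_7 : v_7(x) = 0}. Here v_7(252) = v_7(num) − v_7(den) = 1; compare against these criteria.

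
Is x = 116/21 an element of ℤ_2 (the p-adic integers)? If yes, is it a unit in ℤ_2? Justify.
x ∈ ℤ_2 but not a unit; v_2(x) = 2 > 0

ℤ_2 = {x ∈ ℚ_2 : v_2(x) ≥ 0} and ℤ_2^× = {x ∈ ℤ_2 : v_2(x) = 0}. Here v_2(116/21) = v_2(num) − v_2(den) = 2; compare against these criteria.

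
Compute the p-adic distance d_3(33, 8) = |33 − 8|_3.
d_3(33, 8) = 1

Step 1 — x − y = 33 − 8 = 25. Step 2 — v_3(25) = 0 (factor: 25 = (3^0 · 25); the sign does not affect v_p). Step 3 — |x − y|_3 = 3^{0} = 1.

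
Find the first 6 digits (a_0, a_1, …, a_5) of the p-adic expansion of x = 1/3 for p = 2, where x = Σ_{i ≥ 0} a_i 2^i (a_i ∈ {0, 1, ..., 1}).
(a_0, …, a_5) = (1, 1, 0, 1, 0, 1)

v_2(1/3) = 0 (numerator and denominator both coprime to 2), so x ∈ ℤ_2^×. Compute digits iteratively via a_i = x_i mod 2, x_{i+1} = (x_i − a_i)/2, with x_0 = x:
  x_0 = 1/3;  a_0 = 1;  x_1 = (x_0 − 1)/2 = -1/3
  x_1 = -1/3;  a_1 = 1;  x_2 = (x_1 − 1)/2 = -2/3
  x_2 = -2/3;  a_2 = 0;  x_3 = (x_2 − 0)/2 = -1/3
  x_3 = -1/3;  a_3 = 1;  x_4 = (x_3 − 1)/2 = -2/3
  x_4 = -2/3;  a_4 = 0;  x_5 = (x_4 − 0)/2 = -1/3
  x_5 = -1/3;  a_5 = 1;  x_6 = (x_5 − 1)/2 = -2/3
Digits: (1, 1, 0, 1, 0, 1).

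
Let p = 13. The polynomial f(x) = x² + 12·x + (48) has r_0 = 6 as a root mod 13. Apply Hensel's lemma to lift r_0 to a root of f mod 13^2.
r_1 = 84 (mod 169)

Hensel: r_{i+1} = r_i − f(r_i)·(f′(r_i))^{-1} mod 13^{i+2}, f′(x) = 2x + 12. Iterate:
  r_0 = 6 (mod 13)
  r_1 = 84 (mod 169)
Final: r = 84 satisfies f(r) ≡ 0 mod 13^2.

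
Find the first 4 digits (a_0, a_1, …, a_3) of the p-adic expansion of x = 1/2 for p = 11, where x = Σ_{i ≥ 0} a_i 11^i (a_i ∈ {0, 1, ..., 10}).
(a_0, …, a_3) = (6, 5, 5, 5)

v_11(1/2) = 0 (numerator and denominator both coprime to 11), so x ∈ ℤ_11^×. Compute digits iteratively via a_i = x_i mod 11, x_{i+1} = (x_i − a_i)/11, with x_0 = x:
  x_0 = 1/2;  a_0 = 6;  x_1 = (x_0 − 6)/11 = -1/2
  x_1 = -1/2;  a_1 = 5;  x_2 = (x_1 − 5)/11 = -1/2
  x_2 = -1/2;  a_2 = 5;  x_3 = (x_2 − 5)/11 = -1/2
  x_3 = -1/2;  a_3 = 5;  x_4 = (x_3 − 5)/11 = -1/2
Digits: (6, 5, 5, 5).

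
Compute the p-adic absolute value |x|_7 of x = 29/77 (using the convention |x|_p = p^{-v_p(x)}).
|29/77|_7 = 7

Step 1 — compute v_7(x) by factoring powers of 7 out of the numerator and denominator: v_7(29/77) = -1. Step 2 — apply |x|_p = p^{-v_p(x)} = 7^{1} = 7.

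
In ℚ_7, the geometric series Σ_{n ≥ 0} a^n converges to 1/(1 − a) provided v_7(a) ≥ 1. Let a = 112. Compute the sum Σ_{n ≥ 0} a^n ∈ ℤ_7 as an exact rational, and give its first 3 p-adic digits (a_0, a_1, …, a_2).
Σ a^n = 1/(1 − a) = -1/111;  first 3 digits = (1, 2, 6)

v_7(a) = 1 ≥ 1, so the series converges in ℤ_7 to 1/(1 − a) = 1/(1 − 112) = -1/111. Expand this rational in ℤ_7: compute digits iteratively via d_i = x_i mod 7, x_{i+1} = (x_i − d_i)/7. The first 3 digits are (1, 2, 6).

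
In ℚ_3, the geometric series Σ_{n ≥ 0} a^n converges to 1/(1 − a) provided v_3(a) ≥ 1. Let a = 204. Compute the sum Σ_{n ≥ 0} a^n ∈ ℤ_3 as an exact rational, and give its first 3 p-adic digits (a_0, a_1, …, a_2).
Σ a^n = 1/(1 − a) = -1/203;  first 3 digits = (1, 2, 2)

v_3(a) = 1 ≥ 1, so the series converges in ℤ_3 to 1/(1 − a) = 1/(1 − 204) = -1/203. Expand this rational in ℤ_3: compute digits iteratively via d_i = x_i mod 3, x_{i+1} = (x_i − d_i)/3. The first 3 digits are (1, 2, 2).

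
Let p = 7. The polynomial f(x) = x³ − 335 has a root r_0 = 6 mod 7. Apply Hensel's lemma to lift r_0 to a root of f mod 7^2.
r_1 = 13 (mod 49)

Hensel: r_{i+1} = r_i − f(r_i)/f′(r_i) mod 7^{i+2}, where f′(x) = 3x². Iterate:
  r_0 = 6 (mod 7)
  r_1 = 13 (mod 49)
Final: r = 13 with f(r) ≡ 0 mod 7^2.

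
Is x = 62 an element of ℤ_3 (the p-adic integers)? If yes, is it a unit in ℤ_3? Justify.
x ∈ ℤ_3^× (unit); v_3(x) = 0

ℤ_3 = {x ∈ ℚ_3 : v_3(x) ≥ 0} and ℤ_3^× = {x ∈ ℤ_3 : v_3(x) = 0}. Here v_3(62) = v_3(num) − v_3(den) = 0; compare against these criteria.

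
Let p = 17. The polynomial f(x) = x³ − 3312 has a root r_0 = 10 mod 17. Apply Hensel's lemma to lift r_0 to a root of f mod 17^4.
r_3 = 7813 (mod 83521)

Hensel: r_{i+1} = r_i − f(r_i)/f′(r_i) mod 17^{i+2}, where f′(x) = 3x². Iterate:
  r_0 = 10 (mod 17)
  r_1 = 10 (mod 289)
  r_2 = 2900 (mod 4913)
  r_3 = 7813 (mod 83521)
Final: r = 7813 with f(r) ≡ 0 mod 17^4.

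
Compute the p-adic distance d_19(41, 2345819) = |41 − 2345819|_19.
d_19(41, 2345819) = 1/130321

Step 1 — x − y = 41 − 2345819 = -2345778. Step 2 — v_19(-2345778) = 4 (factor: -2345778 = −(19^4 · 18); the sign does not affect v_p). Step 3 — |x − y|_19 = 19^{-4} = 1/130321.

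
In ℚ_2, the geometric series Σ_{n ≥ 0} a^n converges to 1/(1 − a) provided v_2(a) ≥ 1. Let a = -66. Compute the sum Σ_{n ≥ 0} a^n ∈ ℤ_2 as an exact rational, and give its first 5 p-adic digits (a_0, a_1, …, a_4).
Σ a^n = 1/(1 − a) = 1/67;  first 5 digits = (1, 1, 0, 1, 0)

v_2(a) = 1 ≥ 1, so the series converges in ℤ_2 to 1/(1 − a) = 1/(1 − (-66)) = 1/67. Expand this rational in ℤ_2: compute digits iteratively via d_i = x_i mod 2, x_{i+1} = (x_i − d_i)/2. The first 5 digits are (1, 1, 0, 1, 0).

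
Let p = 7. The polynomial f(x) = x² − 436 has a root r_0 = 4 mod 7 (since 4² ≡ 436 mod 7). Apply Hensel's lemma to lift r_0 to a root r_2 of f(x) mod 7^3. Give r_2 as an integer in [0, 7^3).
r_2 = 130 (mod 343)

Hensel's recurrence: r_{i+1} = r_i − f(r_i)·(f′(r_i))^{-1} mod 7^{i+2}, with f′(x) = 2x. Iterate:
  r_0 = 4 (mod 7)
  r_1 = 32 (mod 49)
  r_2 = 130 (mod 343)
Final: r_2 = 130, and one checks f(r_2) ≡ 0 mod 7^3.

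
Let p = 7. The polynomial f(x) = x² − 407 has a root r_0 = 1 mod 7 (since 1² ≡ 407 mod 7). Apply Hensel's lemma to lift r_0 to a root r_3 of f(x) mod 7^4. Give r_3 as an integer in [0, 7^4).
r_3 = 1380 (mod 2401)

Hensel's recurrence: r_{i+1} = r_i − f(r_i)·(f′(r_i))^{-1} mod 7^{i+2}, with f′(x) = 2x. Iterate:
  r_0 = 1 (mod 7)
  r_1 = 8 (mod 49)
  r_2 = 8 (mod 343)
  r_3 = 1380 (mod 2401)
Final: r_3 = 1380, and one checks f(r_3) ≡ 0 mod 7^4.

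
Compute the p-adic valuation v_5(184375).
v_5(184375) = 5

v_5(n) is the largest exponent k such that 5^k divides n. Factor out: 184375 = 5^5 · 59. (Sign doesn't affect v_p.) So v_5(184375) = 5.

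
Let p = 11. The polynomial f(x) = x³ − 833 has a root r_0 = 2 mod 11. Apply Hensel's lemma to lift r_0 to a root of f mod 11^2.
r_1 = 101 (mod 121)

Hensel: r_{i+1} = r_i − f(r_i)/f′(r_i) mod 11^{i+2}, where f′(x) = 3x². Iterate:
  r_0 = 2 (mod 11)
  r_1 = 101 (mod 121)
Final: r = 101 with f(r) ≡ 0 mod 11^2.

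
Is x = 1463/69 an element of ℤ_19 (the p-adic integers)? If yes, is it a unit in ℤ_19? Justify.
x ∈ ℤ_19 but not a unit; v_19(x) = 1 > 0

ℤ_19 = {x ∈ ℚ_19 : v_19(x) ≥ 0} and ℤ_19^× = {x ∈ ℤ_19 : v_19(x) = 0}. Here v_19(1463/69) = v_19(num) − v_19(den) = 1; compare against these criteria.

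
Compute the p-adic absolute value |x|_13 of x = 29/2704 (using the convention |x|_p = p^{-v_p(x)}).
|29/2704|_13 = 169

Step 1 — compute v_13(x) by factoring powers of 13 out of the numerator and denominator: v_13(29/2704) = -2. Step 2 — apply |x|_p = p^{-v_p(x)} = 13^{2} = 169.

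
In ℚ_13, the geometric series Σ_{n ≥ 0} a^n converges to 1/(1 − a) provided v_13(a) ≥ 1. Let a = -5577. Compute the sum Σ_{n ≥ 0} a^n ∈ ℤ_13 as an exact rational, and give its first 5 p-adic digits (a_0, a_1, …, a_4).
Σ a^n = 1/(1 − a) = 1/5578;  first 5 digits = (1, 0, 6, 10, 9)

v_13(a) = 2 ≥ 1, so the series converges in ℤ_13 to 1/(1 − a) = 1/(1 − (-5577)) = 1/5578. Expand this rational in ℤ_13: compute digits iteratively via d_i = x_i mod 13, x_{i+1} = (x_i − d_i)/13. The first 5 digits are (1, 0, 6, 10, 9).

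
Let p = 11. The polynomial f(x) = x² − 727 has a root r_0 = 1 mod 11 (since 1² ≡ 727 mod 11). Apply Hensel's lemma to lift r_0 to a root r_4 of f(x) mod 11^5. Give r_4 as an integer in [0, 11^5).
r_4 = 15005 (mod 161051)

Hensel's recurrence: r_{i+1} = r_i − f(r_i)·(f′(r_i))^{-1} mod 11^{i+2}, with f′(x) = 2x. Iterate:
  r_0 = 1 (mod 11)
  r_1 = 1 (mod 121)
  r_2 = 364 (mod 1331)
  r_3 = 364 (mod 14641)
  r_4 = 15005 (mod 161051)
Final: r_4 = 15005, and one checks f(r_4) ≡ 0 mod 11^5.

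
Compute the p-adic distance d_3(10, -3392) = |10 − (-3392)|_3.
d_3(10, -3392) = 1/243

Step 1 — x − y = 10 − (-3392) = 3402. Step 2 — v_3(3402) = 5 (factor: 3402 = (3^5 · 14); the sign does not affect v_p). Step 3 — |x − y|_3 = 3^{-5} = 1/243.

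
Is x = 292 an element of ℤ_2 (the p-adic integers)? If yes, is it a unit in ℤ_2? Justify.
x ∈ ℤ_2 but not a unit; v_2(x) = 2 > 0

ℤ_2 = {x ∈ ℚ_2 : v_2(x) ≥ 0} and ℤ_2^× = {x ∈ ℤ_2 : v_2(x) = 0}. Here v_2(292) = v_2(num) − v_2(den) = 2; compare against these criteria.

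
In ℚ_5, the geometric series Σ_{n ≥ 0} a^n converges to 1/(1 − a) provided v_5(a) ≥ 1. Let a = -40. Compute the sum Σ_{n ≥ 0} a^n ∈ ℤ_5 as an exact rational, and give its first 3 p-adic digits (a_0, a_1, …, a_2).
Σ a^n = 1/(1 − a) = 1/41;  first 3 digits = (1, 2, 2)

v_5(a) = 1 ≥ 1, so the series converges in ℤ_5 to 1/(1 − a) = 1/(1 − (-40)) = 1/41. Expand this rational in ℤ_5: compute digits iteratively via d_i = x_i mod 5, x_{i+1} = (x_i − d_i)/5. The first 3 digits are (1, 2, 2).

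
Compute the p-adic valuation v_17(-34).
v_17(-34) = 1

v_17(n) is the largest exponent k such that 17^k divides n. Factor out: -34 = -17^1 · 2. (Sign doesn't affect v_p.) So v_17(-34) = 1.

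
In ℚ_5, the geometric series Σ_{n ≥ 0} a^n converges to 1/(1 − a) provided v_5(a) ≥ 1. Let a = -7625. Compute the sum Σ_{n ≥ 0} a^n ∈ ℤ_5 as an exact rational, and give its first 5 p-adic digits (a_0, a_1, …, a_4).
Σ a^n = 1/(1 − a) = 1/7626;  first 5 digits = (1, 0, 0, 4, 2)

v_5(a) = 3 ≥ 1, so the series converges in ℤ_5 to 1/(1 − a) = 1/(1 − (-7625)) = 1/7626. Expand this rational in ℤ_5: compute digits iteratively via d_i = x_i mod 5, x_{i+1} = (x_i − d_i)/5. The first 5 digits are (1, 0, 0, 4, 2).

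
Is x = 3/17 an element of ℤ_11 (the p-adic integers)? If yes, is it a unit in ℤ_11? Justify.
x ∈ ℤ_11^× (unit); v_11(x) = 0

ℤ_11 = {x ∈ ℚ_11 : v_11(x) ≥ 0} and ℤ_11^× = {x ∈ ℤ_11 : v_11(x) = 0}. Here v_11(3/17) = v_11(num) − v_11(den) = 0; compare against these criteria.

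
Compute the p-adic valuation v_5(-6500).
v_5(-6500) = 3

v_5(n) is the largest exponent k such that 5^k divides n. Factor out: -6500 = -5^3 · 52. (Sign doesn't affect v_p.) So v_5(-6500) = 3.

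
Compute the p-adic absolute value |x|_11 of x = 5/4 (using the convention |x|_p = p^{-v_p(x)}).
|5/4|_11 = 1

Step 1 — compute v_11(x) by factoring powers of 11 out of the numerator and denominator: v_11(5/4) = 0. Step 2 — apply |x|_p = p^{-v_p(x)} = 11^{0} = 1.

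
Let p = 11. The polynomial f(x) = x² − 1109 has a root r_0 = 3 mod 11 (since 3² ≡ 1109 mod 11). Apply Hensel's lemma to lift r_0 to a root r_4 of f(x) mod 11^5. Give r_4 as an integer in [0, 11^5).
r_4 = 110135 (mod 161051)

Hensel's recurrence: r_{i+1} = r_i − f(r_i)·(f′(r_i))^{-1} mod 11^{i+2}, with f′(x) = 2x. Iterate:
  r_0 = 3 (mod 11)
  r_1 = 25 (mod 121)
  r_2 = 993 (mod 1331)
  r_3 = 7648 (mod 14641)
  r_4 = 110135 (mod 161051)
Final: r_4 = 110135, and one checks f(r_4) ≡ 0 mod 11^5.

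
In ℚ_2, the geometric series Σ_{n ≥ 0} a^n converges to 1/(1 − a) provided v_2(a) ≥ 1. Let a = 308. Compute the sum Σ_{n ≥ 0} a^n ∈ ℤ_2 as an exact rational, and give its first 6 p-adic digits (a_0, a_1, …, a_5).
Σ a^n = 1/(1 − a) = -1/307;  first 6 digits = (1, 0, 1, 0, 0, 0)

v_2(a) = 2 ≥ 1, so the series converges in ℤ_2 to 1/(1 − a) = 1/(1 − 308) = -1/307. Expand this rational in ℤ_2: compute digits iteratively via d_i = x_i mod 2, x_{i+1} = (x_i − d_i)/2. The first 6 digits are (1, 0, 1, 0, 0, 0).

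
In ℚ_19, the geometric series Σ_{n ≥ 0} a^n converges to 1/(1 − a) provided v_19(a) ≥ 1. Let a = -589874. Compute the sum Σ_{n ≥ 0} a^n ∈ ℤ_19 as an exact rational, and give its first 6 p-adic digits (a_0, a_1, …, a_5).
Σ a^n = 1/(1 − a) = 1/589875;  first 6 digits = (1, 0, 0, 9, 14, 18)

v_19(a) = 3 ≥ 1, so the series converges in ℤ_19 to 1/(1 − a) = 1/(1 − (-589874)) = 1/589875. Expand this rational in ℤ_19: compute digits iteratively via d_i = x_i mod 19, x_{i+1} = (x_i − d_i)/19. The first 6 digits are (1, 0, 0, 9, 14, 18).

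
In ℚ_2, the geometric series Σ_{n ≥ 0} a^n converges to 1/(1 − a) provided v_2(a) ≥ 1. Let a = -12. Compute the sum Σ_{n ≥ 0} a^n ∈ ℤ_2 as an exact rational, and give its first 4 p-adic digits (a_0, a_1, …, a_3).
Σ a^n = 1/(1 − a) = 1/13;  first 4 digits = (1, 0, 1, 0)

v_2(a) = 2 ≥ 1, so the series converges in ℤ_2 to 1/(1 − a) = 1/(1 − (-12)) = 1/13. Expand this rational in ℤ_2: compute digits iteratively via d_i = x_i mod 2, x_{i+1} = (x_i − d_i)/2. The first 4 digits are (1, 0, 1, 0).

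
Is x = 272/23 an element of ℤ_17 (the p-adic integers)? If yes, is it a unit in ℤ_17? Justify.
x ∈ ℤ_17 but not a unit; v_17(x) = 1 > 0

ℤ_17 = {x ∈ ℚ_17 : v_17(x) ≥ 0} and ℤ_17^× = {x ∈ ℤ_17 : v_17(x) = 0}. Here v_17(272/23) = v_17(num) − v_17(den) = 1; compare against these criteria.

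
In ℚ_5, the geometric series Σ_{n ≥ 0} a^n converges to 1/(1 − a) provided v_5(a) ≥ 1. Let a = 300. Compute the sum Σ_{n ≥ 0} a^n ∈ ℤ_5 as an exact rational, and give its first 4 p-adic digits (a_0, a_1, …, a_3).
Σ a^n = 1/(1 − a) = -1/299;  first 4 digits = (1, 0, 2, 2)

v_5(a) = 2 ≥ 1, so the series converges in ℤ_5 to 1/(1 − a) = 1/(1 − 300) = -1/299. Expand this rational in ℤ_5: compute digits iteratively via d_i = x_i mod 5, x_{i+1} = (x_i − d_i)/5. The first 4 digits are (1, 0, 2, 2).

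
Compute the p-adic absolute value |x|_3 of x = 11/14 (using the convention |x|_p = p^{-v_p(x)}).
|11/14|_3 = 1

Step 1 — compute v_3(x) by factoring powers of 3 out of the numerator and denominator: v_3(11/14) = 0. Step 2 — apply |x|_p = p^{-v_p(x)} = 3^{0} = 1.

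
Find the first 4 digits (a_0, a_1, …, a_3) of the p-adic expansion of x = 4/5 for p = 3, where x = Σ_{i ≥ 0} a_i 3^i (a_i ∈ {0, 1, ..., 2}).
(a_0, …, a_3) = (2, 2, 1, 0)

v_3(4/5) = 0 (numerator and denominator both coprime to 3), so x ∈ ℤ_3^×. Compute digits iteratively via a_i = x_i mod 3, x_{i+1} = (x_i − a_i)/3, with x_0 = x:
  x_0 = 4/5;  a_0 = 2;  x_1 = (x_0 − 2)/3 = -2/5
  x_1 = -2/5;  a_1 = 2;  x_2 = (x_1 − 2)/3 = -4/5
  x_2 = -4/5;  a_2 = 1;  x_3 = (x_2 − 1)/3 = -3/5
  x_3 = -3/5;  a_3 = 0;  x_4 = (x_3 − 0)/3 = -1/5
Digits: (2, 2, 1, 0).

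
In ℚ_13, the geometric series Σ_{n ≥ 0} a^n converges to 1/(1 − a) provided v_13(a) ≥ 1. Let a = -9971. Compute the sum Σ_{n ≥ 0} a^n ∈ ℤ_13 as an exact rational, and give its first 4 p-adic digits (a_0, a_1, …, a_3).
Σ a^n = 1/(1 − a) = 1/9972;  first 4 digits = (1, 0, 6, 8)

v_13(a) = 2 ≥ 1, so the series converges in ℤ_13 to 1/(1 − a) = 1/(1 − (-9971)) = 1/9972. Expand this rational in ℤ_13: compute digits iteratively via d_i = x_i mod 13, x_{i+1} = (x_i − d_i)/13. The first 4 digits are (1, 0, 6, 8).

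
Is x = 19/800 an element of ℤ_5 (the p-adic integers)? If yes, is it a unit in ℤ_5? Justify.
x ∉ ℤ_5 (v_5(x) = -2 < 0)

ℤ_5 = {x ∈ ℚ_5 : v_5(x) ≥ 0} and ℤ_5^× = {x ∈ ℤ_5 : v_5(x) = 0}. Here v_5(19/800) = v_5(num) − v_5(den) = -2; compare against these criteria.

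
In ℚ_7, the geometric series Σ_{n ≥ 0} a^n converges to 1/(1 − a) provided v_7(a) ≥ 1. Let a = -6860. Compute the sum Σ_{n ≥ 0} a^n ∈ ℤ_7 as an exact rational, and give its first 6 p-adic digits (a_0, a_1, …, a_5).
Σ a^n = 1/(1 − a) = 1/6861;  first 6 digits = (1, 0, 0, 1, 4, 6)

v_7(a) = 3 ≥ 1, so the series converges in ℤ_7 to 1/(1 − a) = 1/(1 − (-6860)) = 1/6861. Expand this rational in ℤ_7: compute digits iteratively via d_i = x_i mod 7, x_{i+1} = (x_i − d_i)/7. The first 6 digits are (1, 0, 0, 1, 4, 6).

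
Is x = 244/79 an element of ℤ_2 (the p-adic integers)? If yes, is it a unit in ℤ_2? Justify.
x ∈ ℤ_2 but not a unit; v_2(x) = 2 > 0

ℤ_2 = {x ∈ ℚ_2 : v_2(x) ≥ 0} and ℤ_2^× = {x ∈ ℤ_2 : v_2(x) = 0}. Here v_2(244/79) = v_2(num) − v_2(den) = 2; compare against these criteria.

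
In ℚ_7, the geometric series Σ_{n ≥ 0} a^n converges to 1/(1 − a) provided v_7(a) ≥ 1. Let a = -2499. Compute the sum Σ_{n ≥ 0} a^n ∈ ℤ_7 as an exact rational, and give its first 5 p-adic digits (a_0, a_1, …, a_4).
Σ a^n = 1/(1 − a) = 1/2500;  first 5 digits = (1, 0, 5, 6, 2)

v_7(a) = 2 ≥ 1, so the series converges in ℤ_7 to 1/(1 − a) = 1/(1 − (-2499)) = 1/2500. Expand this rational in ℤ_7: compute digits iteratively via d_i = x_i mod 7, x_{i+1} = (x_i − d_i)/7. The first 5 digits are (1, 0, 5, 6, 2).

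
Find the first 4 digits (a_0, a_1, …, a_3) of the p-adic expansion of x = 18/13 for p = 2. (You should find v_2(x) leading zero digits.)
(a_0, …, a_3) = (0, 1, 0, 1)

v_2(18/13) = 1, so a_0 = ... = a_0 = 0. Factor out: x = 2^1 · u with u = 9/13 a unit in ℤ_2. Expand u iteratively via a_{v+i} = u_i mod 2, u_{i+1} = (u_i − a_{v+i})/2:
  u_0 = 9/13;  a_1 = 1;  u_1 = (u_0 − 1)/2 = -2/13
  u_1 = -2/13;  a_2 = 0;  u_2 = (u_1 − 0)/2 = -1/13
  u_2 = -1/13;  a_3 = 1;  u_3 = (u_2 − 1)/2 = -7/13
Digits: (0, 1, 0, 1).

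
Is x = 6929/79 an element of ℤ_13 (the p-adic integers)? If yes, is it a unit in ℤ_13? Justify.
x ∈ ℤ_13 but not a unit; v_13(x) = 2 > 0

ℤ_13 = {x ∈ ℚ_13 : v_13(x) ≥ 0} and ℤ_13^× = {x ∈ ℤ_13 : v_13(x) = 0}. Here v_13(6929/79) = v_13(num) − v_13(den) = 2; compare against these criteria.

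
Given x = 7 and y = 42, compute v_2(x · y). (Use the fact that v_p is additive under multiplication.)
v_2(294) = 1

v_p(x) = 0 (factor: 7 = 2^0 · 7); v_p(y) = 1 (factor: 42 = 2^1 · 21). Additivity: v_p(xy) = v_p(x) + v_p(y) = 0 + 1 = 1. (Direct check: xy = 294 = 2^1 · (147).)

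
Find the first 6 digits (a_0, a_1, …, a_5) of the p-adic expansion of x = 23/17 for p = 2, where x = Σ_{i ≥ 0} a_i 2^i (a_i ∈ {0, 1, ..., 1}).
(a_0, …, a_5) = (1, 1, 1, 0, 0, 1)

v_2(23/17) = 0 (numerator and denominator both coprime to 2), so x ∈ ℤ_2^×. Compute digits iteratively via a_i = x_i mod 2, x_{i+1} = (x_i − a_i)/2, with x_0 = x:
  x_0 = 23/17;  a_0 = 1;  x_1 = (x_0 − 1)/2 = 3/17
  x_1 = 3/17;  a_1 = 1;  x_2 = (x_1 − 1)/2 = -7/17
  x_2 = -7/17;  a_2 = 1;  x_3 = (x_2 − 1)/2 = -12/17
  x_3 = -12/17;  a_3 = 0;  x_4 = (x_3 − 0)/2 = -6/17
  x_4 = -6/17;  a_4 = 0;  x_5 = (x_4 − 0)/2 = -3/17
  x_5 = -3/17;  a_5 = 1;  x_6 = (x_5 − 1)/2 = -10/17
Digits: (1, 1, 1, 0, 0, 1).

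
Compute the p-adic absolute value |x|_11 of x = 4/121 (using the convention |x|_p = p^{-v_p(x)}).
|4/121|_11 = 121

Step 1 — compute v_11(x) by factoring powers of 11 out of the numerator and denominator: v_11(4/121) = -2. Step 2 — apply |x|_p = p^{-v_p(x)} = 11^{2} = 121.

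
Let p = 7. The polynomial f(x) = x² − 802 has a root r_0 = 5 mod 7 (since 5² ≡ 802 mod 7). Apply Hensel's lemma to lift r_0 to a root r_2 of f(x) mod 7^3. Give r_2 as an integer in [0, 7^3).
r_2 = 166 (mod 343)

Hensel's recurrence: r_{i+1} = r_i − f(r_i)·(f′(r_i))^{-1} mod 7^{i+2}, with f′(x) = 2x. Iterate:
  r_0 = 5 (mod 7)
  r_1 = 19 (mod 49)
  r_2 = 166 (mod 343)
Final: r_2 = 166, and one checks f(r_2) ≡ 0 mod 7^3.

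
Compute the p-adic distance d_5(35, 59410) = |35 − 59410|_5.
d_5(35, 59410) = 1/3125

Step 1 — x − y = 35 − 59410 = -59375. Step 2 — v_5(-59375) = 5 (factor: -59375 = −(5^5 · 19); the sign does not affect v_p). Step 3 — |x − y|_5 = 5^{-5} = 1/3125.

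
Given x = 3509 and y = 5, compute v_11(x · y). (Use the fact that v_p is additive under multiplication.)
v_11(17545) = 2

v_p(x) = 2 (factor: 3509 = 11^2 · 29); v_p(y) = 0 (factor: 5 = 11^0 · 5). Additivity: v_p(xy) = v_p(x) + v_p(y) = 2 + 0 = 2. (Direct check: xy = 17545 = 11^2 · (145).)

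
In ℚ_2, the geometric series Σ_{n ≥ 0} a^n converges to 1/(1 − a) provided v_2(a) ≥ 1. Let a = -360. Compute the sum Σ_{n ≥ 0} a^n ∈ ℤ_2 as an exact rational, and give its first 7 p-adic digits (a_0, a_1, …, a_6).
Σ a^n = 1/(1 − a) = 1/361;  first 7 digits = (1, 0, 0, 1, 1, 0, 1)

v_2(a) = 3 ≥ 1, so the series converges in ℤ_2 to 1/(1 − a) = 1/(1 − (-360)) = 1/361. Expand this rational in ℤ_2: compute digits iteratively via d_i = x_i mod 2, x_{i+1} = (x_i − d_i)/2. The first 7 digits are (1, 0, 0, 1, 1, 0, 1).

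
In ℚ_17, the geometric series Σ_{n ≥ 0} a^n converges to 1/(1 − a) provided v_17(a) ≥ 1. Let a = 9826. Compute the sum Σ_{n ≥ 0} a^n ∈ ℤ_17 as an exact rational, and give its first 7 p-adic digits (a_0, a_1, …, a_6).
Σ a^n = 1/(1 − a) = -1/9825;  first 7 digits = (1, 0, 0, 2, 0, 0, 4)

v_17(a) = 3 ≥ 1, so the series converges in ℤ_17 to 1/(1 − a) = 1/(1 − 9826) = -1/9825. Expand this rational in ℤ_17: compute digits iteratively via d_i = x_i mod 17, x_{i+1} = (x_i − d_i)/17. The first 7 digits are (1, 0, 0, 2, 0, 0, 4).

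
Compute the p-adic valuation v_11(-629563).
v_11(-629563) = 4

v_11(n) is the largest exponent k such that 11^k divides n. Factor out: -629563 = -11^4 · 43. (Sign doesn't affect v_p.) So v_11(-629563) = 4.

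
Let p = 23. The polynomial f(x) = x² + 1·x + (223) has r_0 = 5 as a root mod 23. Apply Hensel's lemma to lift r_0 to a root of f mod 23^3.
r_2 = 1040 (mod 12167)

Hensel: r_{i+1} = r_i − f(r_i)·(f′(r_i))^{-1} mod 23^{i+2}, f′(x) = 2x + 1. Iterate:
  r_0 = 5 (mod 23)
  r_1 = 511 (mod 529)
  r_2 = 1040 (mod 12167)
Final: r = 1040 satisfies f(r) ≡ 0 mod 23^3.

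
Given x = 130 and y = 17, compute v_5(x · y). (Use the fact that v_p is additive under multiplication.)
v_5(2210) = 1

v_p(x) = 1 (factor: 130 = 5^1 · 26); v_p(y) = 0 (factor: 17 = 5^0 · 17). Additivity: v_p(xy) = v_p(x) + v_p(y) = 1 + 0 = 1. (Direct check: xy = 2210 = 5^1 · (442).)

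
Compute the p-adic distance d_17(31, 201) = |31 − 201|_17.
d_17(31, 201) = 1/17

Step 1 — x − y = 31 − 201 = -170. Step 2 — v_17(-170) = 1 (factor: -170 = −(17^1 · 10); the sign does not affect v_p). Step 3 — |x − y|_17 = 17^{-1} = 1/17.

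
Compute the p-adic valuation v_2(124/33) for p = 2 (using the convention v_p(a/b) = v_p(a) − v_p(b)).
v_2(124/33) = 2

Factor powers of 2 from the numerator and denominator of the reduced fraction: 124 = 2^2 · 31 and 33 = 2^0 · 33. Apply v_p(a/b) = v_p(a) − v_p(b): v_2(124/33) = 2 − 0 = 2.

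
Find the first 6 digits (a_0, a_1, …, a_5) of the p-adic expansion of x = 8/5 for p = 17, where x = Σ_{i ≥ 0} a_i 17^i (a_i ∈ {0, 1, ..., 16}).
(a_0, …, a_5) = (5, 10, 13, 6, 3, 10)

v_17(8/5) = 0 (numerator and denominator both coprime to 17), so x ∈ ℤ_17^×. Compute digits iteratively via a_i = x_i mod 17, x_{i+1} = (x_i − a_i)/17, with x_0 = x:
  x_0 = 8/5;  a_0 = 5;  x_1 = (x_0 − 5)/17 = -1/5
  x_1 = -1/5;  a_1 = 10;  x_2 = (x_1 − 10)/17 = -3/5
  x_2 = -3/5;  a_2 = 13;  x_3 = (x_2 − 13)/17 = -4/5
  x_3 = -4/5;  a_3 = 6;  x_4 = (x_3 − 6)/17 = -2/5
  x_4 = -2/5;  a_4 = 3;  x_5 = (x_4 − 3)/17 = -1/5
  x_5 = -1/5;  a_5 = 10;  x_6 = (x_5 − 10)/17 = -3/5
Digits: (5, 10, 13, 6, 3, 10).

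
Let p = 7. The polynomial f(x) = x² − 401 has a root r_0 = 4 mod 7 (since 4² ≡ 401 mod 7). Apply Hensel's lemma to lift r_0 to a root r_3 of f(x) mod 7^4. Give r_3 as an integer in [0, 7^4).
r_3 = 732 (mod 2401)

Hensel's recurrence: r_{i+1} = r_i − f(r_i)·(f′(r_i))^{-1} mod 7^{i+2}, with f′(x) = 2x. Iterate:
  r_0 = 4 (mod 7)
  r_1 = 46 (mod 49)
  r_2 = 46 (mod 343)
  r_3 = 732 (mod 2401)
Final: r_3 = 732, and one checks f(r_3) ≡ 0 mod 7^4.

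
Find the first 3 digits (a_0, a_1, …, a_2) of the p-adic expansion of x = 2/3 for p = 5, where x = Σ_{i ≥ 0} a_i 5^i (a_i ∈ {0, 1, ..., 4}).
(a_0, …, a_2) = (4, 1, 3)

v_5(2/3) = 0 (numerator and denominator both coprime to 5), so x ∈ ℤ_5^×. Compute digits iteratively via a_i = x_i mod 5, x_{i+1} = (x_i − a_i)/5, with x_0 = x:
  x_0 = 2/3;  a_0 = 4;  x_1 = (x_0 − 4)/5 = -2/3
  x_1 = -2/3;  a_1 = 1;  x_2 = (x_1 − 1)/5 = -1/3
  x_2 = -1/3;  a_2 = 3;  x_3 = (x_2 − 3)/5 = -2/3
Digits: (4, 1, 3).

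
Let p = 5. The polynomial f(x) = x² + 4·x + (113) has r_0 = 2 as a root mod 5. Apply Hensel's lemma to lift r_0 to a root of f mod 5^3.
r_2 = 2 (mod 125)

Hensel: r_{i+1} = r_i − f(r_i)·(f′(r_i))^{-1} mod 5^{i+2}, f′(x) = 2x + 4. Iterate:
  r_0 = 2 (mod 5)
  r_1 = 2 (mod 25)
  r_2 = 2 (mod 125)
Final: r = 2 satisfies f(r) ≡ 0 mod 5^3.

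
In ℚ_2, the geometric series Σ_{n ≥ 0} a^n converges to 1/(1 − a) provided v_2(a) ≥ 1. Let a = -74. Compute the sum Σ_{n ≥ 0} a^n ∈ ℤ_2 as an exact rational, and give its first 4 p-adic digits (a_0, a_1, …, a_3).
Σ a^n = 1/(1 − a) = 1/75;  first 4 digits = (1, 1, 0, 0)

v_2(a) = 1 ≥ 1, so the series converges in ℤ_2 to 1/(1 − a) = 1/(1 − (-74)) = 1/75. Expand this rational in ℤ_2: compute digits iteratively via d_i = x_i mod 2, x_{i+1} = (x_i − d_i)/2. The first 4 digits are (1, 1, 0, 0).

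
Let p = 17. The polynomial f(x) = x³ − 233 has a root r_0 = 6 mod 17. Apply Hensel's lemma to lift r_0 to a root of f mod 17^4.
r_3 = 15085 (mod 83521)

Hensel: r_{i+1} = r_i − f(r_i)/f′(r_i) mod 17^{i+2}, where f′(x) = 3x². Iterate:
  r_0 = 6 (mod 17)
  r_1 = 57 (mod 289)
  r_2 = 346 (mod 4913)
  r_3 = 15085 (mod 83521)
Final: r = 15085 with f(r) ≡ 0 mod 17^4.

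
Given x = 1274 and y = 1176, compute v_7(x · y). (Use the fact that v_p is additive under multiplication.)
v_7(1498224) = 4

v_p(x) = 2 (factor: 1274 = 7^2 · 26); v_p(y) = 2 (factor: 1176 = 7^2 · 24). Additivity: v_p(xy) = v_p(x) + v_p(y) = 2 + 2 = 4. (Direct check: xy = 1498224 = 7^4 · (624).)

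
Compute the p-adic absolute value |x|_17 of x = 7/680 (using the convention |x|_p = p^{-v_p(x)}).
|7/680|_17 = 17

Step 1 — compute v_17(x) by factoring powers of 17 out of the numerator and denominator: v_17(7/680) = -1. Step 2 — apply |x|_p = p^{-v_p(x)} = 17^{1} = 17.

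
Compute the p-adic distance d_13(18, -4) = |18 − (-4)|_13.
d_13(18, -4) = 1

Step 1 — x − y = 18 − (-4) = 22. Step 2 — v_13(22) = 0 (factor: 22 = (13^0 · 22); the sign does not affect v_p). Step 3 — |x − y|_13 = 13^{0} = 1.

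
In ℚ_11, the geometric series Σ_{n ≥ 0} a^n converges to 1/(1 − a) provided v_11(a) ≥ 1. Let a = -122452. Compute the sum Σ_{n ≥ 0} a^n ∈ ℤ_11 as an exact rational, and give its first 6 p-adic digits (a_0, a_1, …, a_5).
Σ a^n = 1/(1 − a) = 1/122453;  first 6 digits = (1, 0, 0, 7, 2, 10)

v_11(a) = 3 ≥ 1, so the series converges in ℤ_11 to 1/(1 − a) = 1/(1 − (-122452)) = 1/122453. Expand this rational in ℤ_11: compute digits iteratively via d_i = x_i mod 11, x_{i+1} = (x_i − d_i)/11. The first 6 digits are (1, 0, 0, 7, 2, 10).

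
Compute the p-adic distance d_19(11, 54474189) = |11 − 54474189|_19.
d_19(11, 54474189) = 1/2476099

Step 1 — x − y = 11 − 54474189 = -54474178. Step 2 — v_19(-54474178) = 5 (factor: -54474178 = −(19^5 · 22); the sign does not affect v_p). Step 3 — |x − y|_19 = 19^{-5} = 1/2476099.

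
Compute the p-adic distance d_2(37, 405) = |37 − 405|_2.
d_2(37, 405) = 1/16

Step 1 — x − y = 37 − 405 = -368. Step 2 — v_2(-368) = 4 (factor: -368 = −(2^4 · 23); the sign does not affect v_p). Step 3 — |x − y|_2 = 2^{-4} = 1/16.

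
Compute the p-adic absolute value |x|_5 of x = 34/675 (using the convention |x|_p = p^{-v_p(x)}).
|34/675|_5 = 25

Step 1 — compute v_5(x) by factoring powers of 5 out of the numerator and denominator: v_5(34/675) = -2. Step 2 — apply |x|_p = p^{-v_p(x)} = 5^{2} = 25.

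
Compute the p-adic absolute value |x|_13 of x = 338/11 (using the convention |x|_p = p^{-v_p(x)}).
|338/11|_13 = 1/169

Step 1 — compute v_13(x) by factoring powers of 13 out of the numerator and denominator: v_13(338/11) = 2. Step 2 — apply |x|_p = p^{-v_p(x)} = 13^{-2} = 1/169.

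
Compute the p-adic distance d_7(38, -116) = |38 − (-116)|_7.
d_7(38, -116) = 1/7

Step 1 — x − y = 38 − (-116) = 154. Step 2 — v_7(154) = 1 (factor: 154 = (7^1 · 22); the sign does not affect v_p). Step 3 — |x − y|_7 = 7^{-1} = 1/7.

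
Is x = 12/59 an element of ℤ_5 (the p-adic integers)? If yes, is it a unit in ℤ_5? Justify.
x ∈ ℤ_5^× (unit); v_5(x) = 0

ℤ_5 = {x ∈ ℚ_5 : v_5(x) ≥ 0} and ℤ_5^× = {x ∈ ℤ_5 : v_5(x) = 0}. Here v_5(12/59) = v_5(num) − v_5(den) = 0; compare against these criteria.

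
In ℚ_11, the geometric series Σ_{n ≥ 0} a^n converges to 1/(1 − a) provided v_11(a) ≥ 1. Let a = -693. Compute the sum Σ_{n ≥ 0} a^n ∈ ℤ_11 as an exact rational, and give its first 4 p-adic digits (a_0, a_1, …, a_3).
Σ a^n = 1/(1 − a) = 1/694;  first 4 digits = (1, 3, 3, 2)

v_11(a) = 1 ≥ 1, so the series converges in ℤ_11 to 1/(1 − a) = 1/(1 − (-693)) = 1/694. Expand this rational in ℤ_11: compute digits iteratively via d_i = x_i mod 11, x_{i+1} = (x_i − d_i)/11. The first 4 digits are (1, 3, 3, 2).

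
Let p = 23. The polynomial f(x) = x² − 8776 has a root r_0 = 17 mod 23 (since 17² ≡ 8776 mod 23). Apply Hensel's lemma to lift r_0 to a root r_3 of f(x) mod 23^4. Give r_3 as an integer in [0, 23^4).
r_3 = 130105 (mod 279841)

Hensel's recurrence: r_{i+1} = r_i − f(r_i)·(f′(r_i))^{-1} mod 23^{i+2}, with f′(x) = 2x. Iterate:
  r_0 = 17 (mod 23)
  r_1 = 500 (mod 529)
  r_2 = 8435 (mod 12167)
  r_3 = 130105 (mod 279841)
Final: r_3 = 130105, and one checks f(r_3) ≡ 0 mod 23^4.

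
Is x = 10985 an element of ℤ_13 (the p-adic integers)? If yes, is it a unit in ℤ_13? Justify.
x ∈ ℤ_13 but not a unit; v_13(x) = 3 > 0

ℤ_13 = {x ∈ ℚ_13 : v_13(x) ≥ 0} and ℤ_13^× = {x ∈ ℤ_13 : v_13(x) = 0}. Here v_13(10985) = v_13(num) − v_13(den) = 3; compare against these criteria.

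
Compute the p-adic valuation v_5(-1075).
v_5(-1075) = 2

v_5(n) is the largest exponent k such that 5^k divides n. Factor out: -1075 = -5^2 · 43. (Sign doesn't affect v_p.) So v_5(-1075) = 2.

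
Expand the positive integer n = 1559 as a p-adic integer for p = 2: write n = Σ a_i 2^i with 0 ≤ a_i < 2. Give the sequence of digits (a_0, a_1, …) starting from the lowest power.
(a_0, a_1, …) = (1, 1, 1, 0, 1, 0, 0, 0, 0, 1, 1)

Repeated division by 2 gives the digits low-to-high: 1559 = 1 + 1·2^1 + 1·2^2 + 1·2^4 + 1·2^9 + 1·2^10. Digit sequence: (1, 1, 1, 0, 1, 0, 0, 0, 0, 1, 1).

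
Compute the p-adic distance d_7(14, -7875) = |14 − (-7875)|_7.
d_7(14, -7875) = 1/343

Step 1 — x − y = 14 − (-7875) = 7889. Step 2 — v_7(7889) = 3 (factor: 7889 = (7^3 · 23); the sign does not affect v_p). Step 3 — |x − y|_7 = 7^{-3} = 1/343.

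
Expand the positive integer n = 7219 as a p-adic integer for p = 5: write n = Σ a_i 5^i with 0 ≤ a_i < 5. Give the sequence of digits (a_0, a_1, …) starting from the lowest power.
(a_0, a_1, …) = (4, 3, 3, 2, 1, 2)

Repeated division by 5 gives the digits low-to-high: 7219 = 4 + 3·5^1 + 3·5^2 + 2·5^3 + 1·5^4 + 2·5^5. Digit sequence: (4, 3, 3, 2, 1, 2).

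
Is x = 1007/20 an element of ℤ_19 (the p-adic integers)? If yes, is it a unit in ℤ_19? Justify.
x ∈ ℤ_19 but not a unit; v_19(x) = 1 > 0

ℤ_19 = {x ∈ ℚ_19 : v_19(x) ≥ 0} and ℤ_19^× = {x ∈ ℤ_19 : v_19(x) = 0}. Here v_19(1007/20) = v_19(num) − v_19(den) = 1; compare against these criteria.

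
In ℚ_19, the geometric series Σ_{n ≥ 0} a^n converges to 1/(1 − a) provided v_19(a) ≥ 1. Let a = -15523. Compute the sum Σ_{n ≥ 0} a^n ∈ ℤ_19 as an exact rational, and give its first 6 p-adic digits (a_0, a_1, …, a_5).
Σ a^n = 1/(1 − a) = 1/15524;  first 6 digits = (1, 0, 14, 16, 5, 2)

v_19(a) = 2 ≥ 1, so the series converges in ℤ_19 to 1/(1 − a) = 1/(1 − (-15523)) = 1/15524. Expand this rational in ℤ_19: compute digits iteratively via d_i = x_i mod 19, x_{i+1} = (x_i − d_i)/19. The first 6 digits are (1, 0, 14, 16, 5, 2).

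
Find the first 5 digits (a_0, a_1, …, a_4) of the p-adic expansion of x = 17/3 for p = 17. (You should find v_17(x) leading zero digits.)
(a_0, …, a_4) = (0, 6, 11, 5, 11)

v_17(17/3) = 1, so a_0 = ... = a_0 = 0. Factor out: x = 17^1 · u with u = 1/3 a unit in ℤ_17. Expand u iteratively via a_{v+i} = u_i mod 17, u_{i+1} = (u_i − a_{v+i})/17:
  u_0 = 1/3;  a_1 = 6;  u_1 = (u_0 − 6)/17 = -1/3
  u_1 = -1/3;  a_2 = 11;  u_2 = (u_1 − 11)/17 = -2/3
  u_2 = -2/3;  a_3 = 5;  u_3 = (u_2 − 5)/17 = -1/3
  u_3 = -1/3;  a_4 = 11;  u_4 = (u_3 − 11)/17 = -2/3
Digits: (0, 6, 11, 5, 11).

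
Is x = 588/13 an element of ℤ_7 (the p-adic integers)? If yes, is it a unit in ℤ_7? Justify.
x ∈ ℤ_7 but not a unit; v_7(x) = 2 > 0

ℤ_7 = {x ∈ ℚ_7 : v_7(x) ≥ 0} and ℤ_7^× = {x ∈ ℤ_7 : v_7(x) = 0}. Here v_7(588/13) = v_7(num) − v_7(den) = 2; compare against these criteria.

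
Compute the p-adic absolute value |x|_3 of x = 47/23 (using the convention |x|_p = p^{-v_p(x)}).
|47/23|_3 = 1

Step 1 — compute v_3(x) by factoring powers of 3 out of the numerator and denominator: v_3(47/23) = 0. Step 2 — apply |x|_p = p^{-v_p(x)} = 3^{0} = 1.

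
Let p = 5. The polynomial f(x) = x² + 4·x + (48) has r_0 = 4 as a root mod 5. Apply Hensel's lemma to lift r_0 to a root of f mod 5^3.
r_2 = 114 (mod 125)

Hensel: r_{i+1} = r_i − f(r_i)·(f′(r_i))^{-1} mod 5^{i+2}, f′(x) = 2x + 4. Iterate:
  r_0 = 4 (mod 5)
  r_1 = 14 (mod 25)
  r_2 = 114 (mod 125)
Final: r = 114 satisfies f(r) ≡ 0 mod 5^3.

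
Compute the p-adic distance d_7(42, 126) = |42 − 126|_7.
d_7(42, 126) = 1/7

Step 1 — x − y = 42 − 126 = -84. Step 2 — v_7(-84) = 1 (factor: -84 = −(7^1 · 12); the sign does not affect v_p). Step 3 — |x − y|_7 = 7^{-1} = 1/7.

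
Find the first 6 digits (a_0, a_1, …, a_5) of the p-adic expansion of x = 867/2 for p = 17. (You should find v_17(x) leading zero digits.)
(a_0, …, a_5) = (0, 0, 10, 8, 8, 8)

v_17(867/2) = 2, so a_0 = ... = a_1 = 0. Factor out: x = 17^2 · u with u = 3/2 a unit in ℤ_17. Expand u iteratively via a_{v+i} = u_i mod 17, u_{i+1} = (u_i − a_{v+i})/17:
  u_0 = 3/2;  a_2 = 10;  u_1 = (u_0 − 10)/17 = -1/2
  u_1 = -1/2;  a_3 = 8;  u_2 = (u_1 − 8)/17 = -1/2
  u_2 = -1/2;  a_4 = 8;  u_3 = (u_2 − 8)/17 = -1/2
  u_3 = -1/2;  a_5 = 8;  u_4 = (u_3 − 8)/17 = -1/2
Digits: (0, 0, 10, 8, 8, 8).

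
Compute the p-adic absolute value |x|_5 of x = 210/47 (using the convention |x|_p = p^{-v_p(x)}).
|210/47|_5 = 1/5

Step 1 — compute v_5(x) by factoring powers of 5 out of the numerator and denominator: v_5(210/47) = 1. Step 2 — apply |x|_p = p^{-v_p(x)} = 5^{-1} = 1/5.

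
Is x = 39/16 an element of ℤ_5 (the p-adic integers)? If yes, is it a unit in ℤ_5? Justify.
x ∈ ℤ_5^× (unit); v_5(x) = 0

ℤ_5 = {x ∈ ℚ_5 : v_5(x) ≥ 0} and ℤ_5^× = {x ∈ ℤ_5 : v_5(x) = 0}. Here v_5(39/16) = v_5(num) − v_5(den) = 0; compare against these criteria.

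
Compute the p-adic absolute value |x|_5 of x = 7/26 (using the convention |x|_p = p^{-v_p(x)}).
|7/26|_5 = 1

Step 1 — compute v_5(x) by factoring powers of 5 out of the numerator and denominator: v_5(7/26) = 0. Step 2 — apply |x|_p = p^{-v_p(x)} = 5^{0} = 1.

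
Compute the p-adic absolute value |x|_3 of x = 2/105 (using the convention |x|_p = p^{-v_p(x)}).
|2/105|_3 = 3

Step 1 — compute v_3(x) by factoring powers of 3 out of the numerator and denominator: v_3(2/105) = -1. Step 2 — apply |x|_p = p^{-v_p(x)} = 3^{1} = 3.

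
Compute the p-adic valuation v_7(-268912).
v_7(-268912) = 5

v_7(n) is the largest exponent k such that 7^k divides n. Factor out: -268912 = -7^5 · 16. (Sign doesn't affect v_p.) So v_7(-268912) = 5.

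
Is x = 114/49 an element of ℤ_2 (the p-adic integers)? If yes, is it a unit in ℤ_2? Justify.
x ∈ ℤ_2 but not a unit; v_2(x) = 1 > 0

ℤ_2 = {x ∈ ℚ_2 : v_2(x) ≥ 0} and ℤ_2^× = {x ∈ ℤ_2 : v_2(x) = 0}. Here v_2(114/49) = v_2(num) − v_2(den) = 1; compare against these criteria.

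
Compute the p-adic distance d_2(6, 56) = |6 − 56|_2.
d_2(6, 56) = 1/2

Step 1 — x − y = 6 − 56 = -50. Step 2 — v_2(-50) = 1 (factor: -50 = −(2^1 · 25); the sign does not affect v_p). Step 3 — |x − y|_2 = 2^{-1} = 1/2.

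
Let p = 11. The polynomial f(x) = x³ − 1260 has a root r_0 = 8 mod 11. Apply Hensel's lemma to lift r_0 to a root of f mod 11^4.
r_3 = 6619 (mod 14641)

Hensel: r_{i+1} = r_i − f(r_i)/f′(r_i) mod 11^{i+2}, where f′(x) = 3x². Iterate:
  r_0 = 8 (mod 11)
  r_1 = 85 (mod 121)
  r_2 = 1295 (mod 1331)
  r_3 = 6619 (mod 14641)
Final: r = 6619 with f(r) ≡ 0 mod 11^4.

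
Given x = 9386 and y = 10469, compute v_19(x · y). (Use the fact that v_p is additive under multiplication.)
v_19(98262034) = 4

v_p(x) = 2 (factor: 9386 = 19^2 · 26); v_p(y) = 2 (factor: 10469 = 19^2 · 29). Additivity: v_p(xy) = v_p(x) + v_p(y) = 2 + 2 = 4. (Direct check: xy = 98262034 = 19^4 · (754).)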